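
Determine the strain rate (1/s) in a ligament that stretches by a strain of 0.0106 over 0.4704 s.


strain_rate = delta_strain / delta_t
strain_rate = 0.0106 / 0.4704
strain_rate = 0.0225


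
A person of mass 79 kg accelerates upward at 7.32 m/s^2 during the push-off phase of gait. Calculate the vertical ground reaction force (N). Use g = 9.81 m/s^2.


GRF = m * (g + a)
GRF = 79 * (9.81 + 7.32)
GRF = 79 * 17.1300
GRF = 1353.2700


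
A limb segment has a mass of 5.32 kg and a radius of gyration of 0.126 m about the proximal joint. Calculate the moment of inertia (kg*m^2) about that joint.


I = m * k^2
I = 5.32 * 0.126^2
k^2 = 0.0159
I = 0.0845


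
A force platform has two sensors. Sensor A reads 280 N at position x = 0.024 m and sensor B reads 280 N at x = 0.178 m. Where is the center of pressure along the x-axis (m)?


COP_x = (F1*x1 + F2*x2) / (F1 + F2)
COP_x = (280*0.024 + 280*0.178) / (280 + 280)
Numerator = 56.5600
Denominator = 560
COP_x = 0.1010


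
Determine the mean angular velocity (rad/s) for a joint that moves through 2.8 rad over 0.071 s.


omega = delta_theta / delta_t
omega = 2.8 / 0.071
omega = 39.4366


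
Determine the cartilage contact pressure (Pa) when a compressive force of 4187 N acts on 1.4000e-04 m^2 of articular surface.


P = F / A
P = 4187 / 1.4000e-04
P = 2.9907e+07


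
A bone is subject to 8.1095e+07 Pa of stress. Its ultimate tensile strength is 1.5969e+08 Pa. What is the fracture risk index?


FRI = applied / ultimate
FRI = 8.1095e+07 / 1.5969e+08
FRI = 0.5078


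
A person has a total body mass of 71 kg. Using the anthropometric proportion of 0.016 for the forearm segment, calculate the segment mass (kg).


m_segment = body_mass * fraction
m_segment = 71 * 0.016
m_segment = 1.1360


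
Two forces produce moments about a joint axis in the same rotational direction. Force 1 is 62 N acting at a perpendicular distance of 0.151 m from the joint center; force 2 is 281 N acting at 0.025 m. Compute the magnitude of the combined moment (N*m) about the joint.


M = F1 * d1 + F2 * d2
M = 62 * 0.151 + 281 * 0.025
M = 9.3620 + 7.0250
M = 16.3870


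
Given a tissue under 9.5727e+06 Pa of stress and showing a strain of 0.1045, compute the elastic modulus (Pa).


E = stress / strain
E = 9.5727e+06 / 0.1045
E = 9.1605e+07


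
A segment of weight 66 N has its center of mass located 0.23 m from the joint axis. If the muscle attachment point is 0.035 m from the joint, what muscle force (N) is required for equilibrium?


F_muscle = W * d_load / d_muscle
F_muscle = 66 * 0.23 / 0.035
Numerator = 15.1800
F_muscle = 433.7143


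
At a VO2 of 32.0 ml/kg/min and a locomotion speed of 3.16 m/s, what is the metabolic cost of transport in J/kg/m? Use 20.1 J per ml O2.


Power per kg = VO2 * 20.1 / 60
Power per kg = 32.0 * 20.1 / 60 = 10.7200 W/kg
Cost = power_per_kg / speed
Cost = 10.7200 / 3.16
Cost = 3.3924


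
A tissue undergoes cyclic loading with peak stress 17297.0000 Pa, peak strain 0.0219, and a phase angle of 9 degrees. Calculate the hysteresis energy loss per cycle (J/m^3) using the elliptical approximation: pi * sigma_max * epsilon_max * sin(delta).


E_loss = pi * sigma_max * epsilon_max * sin(delta)
delta = 9 deg = 0.1571 rad
sin(delta) = 0.1564
E_loss = pi * 17297.0000 * 0.0219 * 0.1564
E_loss = 186.1646


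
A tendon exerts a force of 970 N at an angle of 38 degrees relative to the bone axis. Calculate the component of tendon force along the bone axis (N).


F_eff = F_tendon * cos(theta)
theta = 38 deg = 0.6632 rad
cos(theta) = 0.7880
F_eff = 970 * 0.7880
F_eff = 764.3704


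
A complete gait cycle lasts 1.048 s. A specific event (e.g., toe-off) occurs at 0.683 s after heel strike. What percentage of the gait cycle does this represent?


pct = (event_time / cycle_time) * 100
pct = (0.683 / 1.048) * 100
ratio = 0.6517
pct = 65.1718


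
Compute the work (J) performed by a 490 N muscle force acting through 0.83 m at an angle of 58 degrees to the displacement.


W = F * d * cos(theta)
theta = 58 deg = 1.0123 rad
cos(theta) = 0.5299
W = 490 * 0.83 * 0.5299
W = 215.5182


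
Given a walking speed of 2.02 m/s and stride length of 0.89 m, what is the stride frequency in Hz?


f = v / stride_length
f = 2.02 / 0.89
f = 2.2697


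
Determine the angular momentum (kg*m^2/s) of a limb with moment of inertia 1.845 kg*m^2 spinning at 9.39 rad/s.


L = I * omega
L = 1.845 * 9.39
L = 17.3246


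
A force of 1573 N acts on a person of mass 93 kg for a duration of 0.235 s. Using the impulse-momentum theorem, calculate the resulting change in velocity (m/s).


J = F * dt = 1573 * 0.235 = 369.6550 N*s
delta_v = J / m
delta_v = 369.6550 / 93
delta_v = 3.9748


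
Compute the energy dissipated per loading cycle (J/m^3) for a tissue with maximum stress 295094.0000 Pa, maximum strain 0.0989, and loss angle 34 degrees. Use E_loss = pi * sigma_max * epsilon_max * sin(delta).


E_loss = pi * sigma_max * epsilon_max * sin(delta)
delta = 34 deg = 0.5934 rad
sin(delta) = 0.5592
E_loss = pi * 295094.0000 * 0.0989 * 0.5592
E_loss = 51270.5758


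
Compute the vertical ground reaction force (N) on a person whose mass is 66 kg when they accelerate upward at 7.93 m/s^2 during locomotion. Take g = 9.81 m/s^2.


GRF = m * (g + a)
GRF = 66 * (9.81 + 7.93)
GRF = 66 * 17.7400
GRF = 1170.8400


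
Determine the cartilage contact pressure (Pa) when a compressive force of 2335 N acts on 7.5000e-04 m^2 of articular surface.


P = F / A
P = 2335 / 7.5000e-04
P = 3.1133e+06


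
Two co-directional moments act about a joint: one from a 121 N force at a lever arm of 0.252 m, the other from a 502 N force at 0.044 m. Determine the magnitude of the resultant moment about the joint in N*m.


M = F1 * d1 + F2 * d2
M = 121 * 0.252 + 502 * 0.044
M = 30.4920 + 22.0880
M = 52.5800


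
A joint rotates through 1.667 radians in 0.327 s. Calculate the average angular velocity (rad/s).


omega = delta_theta / delta_t
omega = 1.667 / 0.327
omega = 5.0979


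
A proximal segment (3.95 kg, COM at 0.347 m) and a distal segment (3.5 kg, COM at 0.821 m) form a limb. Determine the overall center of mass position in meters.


COM = (m1*x1 + m2*x2) / (m1 + m2)
COM = (3.95*0.347 + 3.5*0.821) / (3.95 + 3.5)
Numerator = 4.2441
Denominator = 7.4500
COM = 0.5697


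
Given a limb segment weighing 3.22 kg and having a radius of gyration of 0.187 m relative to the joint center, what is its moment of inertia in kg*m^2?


I = m * k^2
I = 3.22 * 0.187^2
k^2 = 0.0350
I = 0.1126


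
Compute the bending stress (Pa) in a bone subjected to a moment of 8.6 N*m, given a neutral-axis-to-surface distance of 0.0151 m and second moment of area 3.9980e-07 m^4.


sigma = M * c / I
sigma = 8.6 * 0.0151 / 3.9980e-07
M * c = 0.1299
sigma = 324812.4062


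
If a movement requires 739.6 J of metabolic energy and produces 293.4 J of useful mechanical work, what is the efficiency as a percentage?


eta = (W_mech / E_meta) * 100
eta = (293.4 / 739.6) * 100
ratio = 0.3967
eta = 39.6701


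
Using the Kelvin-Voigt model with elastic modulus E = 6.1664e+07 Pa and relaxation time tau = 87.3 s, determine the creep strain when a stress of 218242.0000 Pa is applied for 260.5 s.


epsilon(t) = (sigma/E) * (1 - exp(-t/tau))
sigma/E = 218242.0000 / 6.1664e+07 = 0.0035
exp(-t/tau) = exp(-260.5 / 87.3) = 0.0506
epsilon = 0.0035 * (1 - 0.0506)
epsilon = 0.0034


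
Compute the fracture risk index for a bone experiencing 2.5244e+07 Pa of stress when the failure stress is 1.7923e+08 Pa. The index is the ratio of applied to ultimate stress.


FRI = applied / ultimate
FRI = 2.5244e+07 / 1.7923e+08
FRI = 0.1408


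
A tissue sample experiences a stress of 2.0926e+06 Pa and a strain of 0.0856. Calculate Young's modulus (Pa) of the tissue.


E = stress / strain
E = 2.0926e+06 / 0.0856
E = 2.4446e+07


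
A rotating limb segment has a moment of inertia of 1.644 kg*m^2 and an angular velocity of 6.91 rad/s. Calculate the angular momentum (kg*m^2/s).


L = I * omega
L = 1.644 * 6.91
L = 11.3600


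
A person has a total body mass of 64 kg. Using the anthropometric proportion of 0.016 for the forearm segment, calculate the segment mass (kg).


m_segment = body_mass * fraction
m_segment = 64 * 0.016
m_segment = 1.0240


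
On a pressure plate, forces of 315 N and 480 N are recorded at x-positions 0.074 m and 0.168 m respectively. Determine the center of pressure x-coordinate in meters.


COP_x = (F1*x1 + F2*x2) / (F1 + F2)
COP_x = (315*0.074 + 480*0.168) / (315 + 480)
Numerator = 103.9500
Denominator = 795
COP_x = 0.1308


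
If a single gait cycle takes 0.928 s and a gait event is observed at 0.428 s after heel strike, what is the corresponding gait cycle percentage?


pct = (event_time / cycle_time) * 100
pct = (0.428 / 0.928) * 100
ratio = 0.4612
pct = 46.1207


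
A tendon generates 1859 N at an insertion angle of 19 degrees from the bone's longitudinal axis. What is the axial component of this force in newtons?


F_eff = F_tendon * cos(theta)
theta = 19 deg = 0.3316 rad
cos(theta) = 0.9455
F_eff = 1859 * 0.9455
F_eff = 1757.7190


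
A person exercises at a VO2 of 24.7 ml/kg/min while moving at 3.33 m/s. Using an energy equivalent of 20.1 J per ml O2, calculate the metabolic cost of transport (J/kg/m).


Power per kg = VO2 * 20.1 / 60
Power per kg = 24.7 * 20.1 / 60 = 8.2745 W/kg
Cost = power_per_kg / speed
Cost = 8.2745 / 3.33
Cost = 2.4848


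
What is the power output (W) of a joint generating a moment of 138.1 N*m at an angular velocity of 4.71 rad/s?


P = M * omega
P = 138.1 * 4.71
P = 650.4510


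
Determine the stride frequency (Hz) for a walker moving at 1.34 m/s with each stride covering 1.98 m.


f = v / stride_length
f = 1.34 / 1.98
f = 0.6768


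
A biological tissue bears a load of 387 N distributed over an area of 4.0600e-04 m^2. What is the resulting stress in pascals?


stress = F / A
stress = 387 / 4.0600e-04
stress = 953201.9704


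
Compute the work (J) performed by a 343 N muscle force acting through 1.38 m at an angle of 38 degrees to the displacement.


W = F * d * cos(theta)
theta = 38 deg = 0.6632 rad
cos(theta) = 0.7880
W = 343 * 1.38 * 0.7880
W = 372.9970


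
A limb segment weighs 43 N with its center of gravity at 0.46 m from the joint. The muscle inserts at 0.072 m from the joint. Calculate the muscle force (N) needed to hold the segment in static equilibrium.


F_muscle = W * d_load / d_muscle
F_muscle = 43 * 0.46 / 0.072
Numerator = 19.7800
F_muscle = 274.7222


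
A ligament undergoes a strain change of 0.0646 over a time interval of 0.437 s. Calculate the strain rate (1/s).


strain_rate = delta_strain / delta_t
strain_rate = 0.0646 / 0.437
strain_rate = 0.1478


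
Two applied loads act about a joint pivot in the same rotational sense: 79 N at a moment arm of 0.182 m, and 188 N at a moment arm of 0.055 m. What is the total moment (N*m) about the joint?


M = F1 * d1 + F2 * d2
M = 79 * 0.182 + 188 * 0.055
M = 14.3780 + 10.3400
M = 24.7180


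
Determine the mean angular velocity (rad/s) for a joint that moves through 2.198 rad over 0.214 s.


omega = delta_theta / delta_t
omega = 2.198 / 0.214
omega = 10.2710


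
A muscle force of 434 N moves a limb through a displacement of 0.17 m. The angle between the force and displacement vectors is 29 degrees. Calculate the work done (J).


W = F * d * cos(theta)
theta = 29 deg = 0.5061 rad
cos(theta) = 0.8746
W = 434 * 0.17 * 0.8746
W = 64.5294


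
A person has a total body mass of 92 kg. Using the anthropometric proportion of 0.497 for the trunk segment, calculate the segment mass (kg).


m_segment = body_mass * fraction
m_segment = 92 * 0.497
m_segment = 45.7240


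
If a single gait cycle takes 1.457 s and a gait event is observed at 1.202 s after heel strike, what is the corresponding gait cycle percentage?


pct = (event_time / cycle_time) * 100
pct = (1.202 / 1.457) * 100
ratio = 0.8250
pct = 82.4983


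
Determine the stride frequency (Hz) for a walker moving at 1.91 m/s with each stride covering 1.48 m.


f = v / stride_length
f = 1.91 / 1.48
f = 1.2905


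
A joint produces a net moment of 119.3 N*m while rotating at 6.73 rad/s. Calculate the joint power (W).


P = M * omega
P = 119.3 * 6.73
P = 802.8890


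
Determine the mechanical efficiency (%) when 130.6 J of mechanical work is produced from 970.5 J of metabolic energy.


eta = (W_mech / E_meta) * 100
eta = (130.6 / 970.5) * 100
ratio = 0.1346
eta = 13.4570


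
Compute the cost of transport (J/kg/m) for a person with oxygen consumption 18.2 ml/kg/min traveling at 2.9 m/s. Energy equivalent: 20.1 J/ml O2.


Power per kg = VO2 * 20.1 / 60
Power per kg = 18.2 * 20.1 / 60 = 6.0970 W/kg
Cost = power_per_kg / speed
Cost = 6.0970 / 2.9
Cost = 2.1024


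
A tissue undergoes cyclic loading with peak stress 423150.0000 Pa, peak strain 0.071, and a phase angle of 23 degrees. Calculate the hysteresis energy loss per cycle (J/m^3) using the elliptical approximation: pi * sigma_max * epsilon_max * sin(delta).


E_loss = pi * sigma_max * epsilon_max * sin(delta)
delta = 23 deg = 0.4014 rad
sin(delta) = 0.3907
E_loss = pi * 423150.0000 * 0.071 * 0.3907
E_loss = 36879.1224


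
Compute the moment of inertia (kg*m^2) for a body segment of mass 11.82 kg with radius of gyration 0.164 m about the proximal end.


I = m * k^2
I = 11.82 * 0.164^2
k^2 = 0.0269
I = 0.3179


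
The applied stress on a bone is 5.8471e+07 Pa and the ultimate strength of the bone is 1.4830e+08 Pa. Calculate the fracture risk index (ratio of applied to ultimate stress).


FRI = applied / ultimate
FRI = 5.8471e+07 / 1.4830e+08
FRI = 0.3943


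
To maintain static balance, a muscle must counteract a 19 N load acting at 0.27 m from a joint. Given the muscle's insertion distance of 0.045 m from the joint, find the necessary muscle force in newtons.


F_muscle = W * d_load / d_muscle
F_muscle = 19 * 0.27 / 0.045
Numerator = 5.1300
F_muscle = 114.0000


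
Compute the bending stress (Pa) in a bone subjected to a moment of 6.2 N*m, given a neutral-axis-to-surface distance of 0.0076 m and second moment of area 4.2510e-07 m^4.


sigma = M * c / I
sigma = 6.2 * 0.0076 / 4.2510e-07
M * c = 0.0471
sigma = 110844.5072


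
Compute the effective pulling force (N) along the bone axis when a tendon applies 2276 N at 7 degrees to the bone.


F_eff = F_tendon * cos(theta)
theta = 7 deg = 0.1222 rad
cos(theta) = 0.9925
F_eff = 2276 * 0.9925
F_eff = 2259.0350


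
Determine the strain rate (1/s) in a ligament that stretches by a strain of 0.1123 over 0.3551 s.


strain_rate = delta_strain / delta_t
strain_rate = 0.1123 / 0.3551
strain_rate = 0.3162


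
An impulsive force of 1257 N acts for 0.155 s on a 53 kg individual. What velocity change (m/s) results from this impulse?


J = F * dt = 1257 * 0.155 = 194.8350 N*s
delta_v = J / m
delta_v = 194.8350 / 53
delta_v = 3.6761


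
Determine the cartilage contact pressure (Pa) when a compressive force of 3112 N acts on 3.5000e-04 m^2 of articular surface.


P = F / A
P = 3112 / 3.5000e-04
P = 8.8914e+06


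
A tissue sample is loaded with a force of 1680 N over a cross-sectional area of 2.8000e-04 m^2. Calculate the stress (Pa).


stress = F / A
stress = 1680 / 2.8000e-04
stress = 6.0000e+06


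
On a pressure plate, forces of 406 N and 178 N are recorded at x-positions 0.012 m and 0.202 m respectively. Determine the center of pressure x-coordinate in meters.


COP_x = (F1*x1 + F2*x2) / (F1 + F2)
COP_x = (406*0.012 + 178*0.202) / (406 + 178)
Numerator = 40.8280
Denominator = 584
COP_x = 0.0699


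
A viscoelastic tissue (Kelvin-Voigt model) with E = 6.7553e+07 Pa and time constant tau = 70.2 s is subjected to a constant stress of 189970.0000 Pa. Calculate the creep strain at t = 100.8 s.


epsilon(t) = (sigma/E) * (1 - exp(-t/tau))
sigma/E = 189970.0000 / 6.7553e+07 = 0.0028
exp(-t/tau) = exp(-100.8 / 70.2) = 0.2379
epsilon = 0.0028 * (1 - 0.2379)
epsilon = 0.0021


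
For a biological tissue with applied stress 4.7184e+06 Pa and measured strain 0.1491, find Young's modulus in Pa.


E = stress / strain
E = 4.7184e+06 / 0.1491
E = 3.1646e+07


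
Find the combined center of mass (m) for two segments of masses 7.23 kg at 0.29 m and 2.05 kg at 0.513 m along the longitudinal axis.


COM = (m1*x1 + m2*x2) / (m1 + m2)
COM = (7.23*0.29 + 2.05*0.513) / (7.23 + 2.05)
Numerator = 3.1483
Denominator = 9.2800
COM = 0.3393


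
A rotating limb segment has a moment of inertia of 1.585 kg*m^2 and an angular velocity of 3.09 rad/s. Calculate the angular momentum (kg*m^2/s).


L = I * omega
L = 1.585 * 3.09
L = 4.8976


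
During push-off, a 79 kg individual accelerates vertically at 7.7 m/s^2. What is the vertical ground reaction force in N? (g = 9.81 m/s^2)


GRF = m * (g + a)
GRF = 79 * (9.81 + 7.7)
GRF = 79 * 17.5100
GRF = 1383.2900


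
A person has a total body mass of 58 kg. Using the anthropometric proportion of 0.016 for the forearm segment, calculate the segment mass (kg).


m_segment = body_mass * fraction
m_segment = 58 * 0.016
m_segment = 0.9280


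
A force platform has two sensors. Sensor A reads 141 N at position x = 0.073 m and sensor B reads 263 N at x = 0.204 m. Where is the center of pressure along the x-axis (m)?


COP_x = (F1*x1 + F2*x2) / (F1 + F2)
COP_x = (141*0.073 + 263*0.204) / (141 + 263)
Numerator = 63.9450
Denominator = 404
COP_x = 0.1583


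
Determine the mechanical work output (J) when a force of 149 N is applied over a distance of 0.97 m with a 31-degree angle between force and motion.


W = F * d * cos(theta)
theta = 31 deg = 0.5411 rad
cos(theta) = 0.8572
W = 149 * 0.97 * 0.8572
W = 123.8864


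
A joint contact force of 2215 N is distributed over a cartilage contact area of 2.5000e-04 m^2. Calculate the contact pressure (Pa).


P = F / A
P = 2215 / 2.5000e-04
P = 8.8600e+06


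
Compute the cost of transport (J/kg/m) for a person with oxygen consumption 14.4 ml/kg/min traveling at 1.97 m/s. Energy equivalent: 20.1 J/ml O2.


Power per kg = VO2 * 20.1 / 60
Power per kg = 14.4 * 20.1 / 60 = 4.8240 W/kg
Cost = power_per_kg / speed
Cost = 4.8240 / 1.97
Cost = 2.4487


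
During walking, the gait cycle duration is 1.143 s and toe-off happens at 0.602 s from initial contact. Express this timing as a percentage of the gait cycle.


pct = (event_time / cycle_time) * 100
pct = (0.602 / 1.143) * 100
ratio = 0.5267
pct = 52.6684


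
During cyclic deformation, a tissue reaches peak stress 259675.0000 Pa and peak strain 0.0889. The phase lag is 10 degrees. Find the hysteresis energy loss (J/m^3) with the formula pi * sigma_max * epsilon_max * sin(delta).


E_loss = pi * sigma_max * epsilon_max * sin(delta)
delta = 10 deg = 0.1745 rad
sin(delta) = 0.1736
E_loss = pi * 259675.0000 * 0.0889 * 0.1736
E_loss = 12593.6612


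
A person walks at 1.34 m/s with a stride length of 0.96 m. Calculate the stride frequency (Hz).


f = v / stride_length
f = 1.34 / 0.96
f = 1.3958


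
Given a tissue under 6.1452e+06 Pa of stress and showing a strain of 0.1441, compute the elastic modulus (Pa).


E = stress / strain
E = 6.1452e+06 / 0.1441
E = 4.2645e+07


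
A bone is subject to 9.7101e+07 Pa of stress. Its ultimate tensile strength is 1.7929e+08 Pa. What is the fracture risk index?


FRI = applied / ultimate
FRI = 9.7101e+07 / 1.7929e+08
FRI = 0.5416


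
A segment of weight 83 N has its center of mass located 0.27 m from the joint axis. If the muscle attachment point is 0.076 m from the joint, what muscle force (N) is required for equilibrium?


F_muscle = W * d_load / d_muscle
F_muscle = 83 * 0.27 / 0.076
Numerator = 22.4100
F_muscle = 294.8684


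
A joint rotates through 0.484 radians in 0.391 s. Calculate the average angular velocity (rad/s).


omega = delta_theta / delta_t
omega = 0.484 / 0.391
omega = 1.2379


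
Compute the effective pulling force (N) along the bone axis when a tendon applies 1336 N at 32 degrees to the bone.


F_eff = F_tendon * cos(theta)
theta = 32 deg = 0.5585 rad
cos(theta) = 0.8480
F_eff = 1336 * 0.8480
F_eff = 1132.9923


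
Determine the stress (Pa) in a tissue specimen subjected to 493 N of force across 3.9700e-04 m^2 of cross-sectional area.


stress = F / A
stress = 493 / 3.9700e-04
stress = 1.2418e+06


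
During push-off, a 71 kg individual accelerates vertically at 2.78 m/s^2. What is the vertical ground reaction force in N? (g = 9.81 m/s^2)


GRF = m * (g + a)
GRF = 71 * (9.81 + 2.78)
GRF = 71 * 12.5900
GRF = 893.8900


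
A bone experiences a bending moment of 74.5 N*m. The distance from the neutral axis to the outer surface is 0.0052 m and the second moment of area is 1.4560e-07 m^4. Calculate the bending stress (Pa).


sigma = M * c / I
sigma = 74.5 * 0.0052 / 1.4560e-07
M * c = 0.3874
sigma = 2.6607e+06


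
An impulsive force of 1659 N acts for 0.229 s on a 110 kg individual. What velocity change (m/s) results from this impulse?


J = F * dt = 1659 * 0.229 = 379.9110 N*s
delta_v = J / m
delta_v = 379.9110 / 110
delta_v = 3.4537


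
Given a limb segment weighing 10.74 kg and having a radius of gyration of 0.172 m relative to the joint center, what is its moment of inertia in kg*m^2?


I = m * k^2
I = 10.74 * 0.172^2
k^2 = 0.0296
I = 0.3177


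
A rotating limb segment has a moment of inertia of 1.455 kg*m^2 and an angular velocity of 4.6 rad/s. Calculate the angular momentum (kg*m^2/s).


L = I * omega
L = 1.455 * 4.6
L = 6.6930


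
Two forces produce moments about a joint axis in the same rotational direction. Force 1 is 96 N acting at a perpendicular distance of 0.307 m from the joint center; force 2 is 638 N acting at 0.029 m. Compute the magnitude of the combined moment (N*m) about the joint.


M = F1 * d1 + F2 * d2
M = 96 * 0.307 + 638 * 0.029
M = 29.4720 + 18.5020
M = 47.9740


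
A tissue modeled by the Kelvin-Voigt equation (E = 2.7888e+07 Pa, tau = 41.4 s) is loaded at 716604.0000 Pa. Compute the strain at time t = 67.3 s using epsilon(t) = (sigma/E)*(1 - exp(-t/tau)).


epsilon(t) = (sigma/E) * (1 - exp(-t/tau))
sigma/E = 716604.0000 / 2.7888e+07 = 0.0257
exp(-t/tau) = exp(-67.3 / 41.4) = 0.1968
epsilon = 0.0257 * (1 - 0.1968)
epsilon = 0.0206


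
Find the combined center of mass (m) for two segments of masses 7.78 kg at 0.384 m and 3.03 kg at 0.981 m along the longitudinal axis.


COM = (m1*x1 + m2*x2) / (m1 + m2)
COM = (7.78*0.384 + 3.03*0.981) / (7.78 + 3.03)
Numerator = 5.9599
Denominator = 10.8100
COM = 0.5513


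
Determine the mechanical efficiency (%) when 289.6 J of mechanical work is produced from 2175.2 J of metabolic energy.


eta = (W_mech / E_meta) * 100
eta = (289.6 / 2175.2) * 100
ratio = 0.1331
eta = 13.3137


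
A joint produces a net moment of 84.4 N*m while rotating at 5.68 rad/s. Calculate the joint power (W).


P = M * omega
P = 84.4 * 5.68
P = 479.3920


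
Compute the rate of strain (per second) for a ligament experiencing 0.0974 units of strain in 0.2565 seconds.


strain_rate = delta_strain / delta_t
strain_rate = 0.0974 / 0.2565
strain_rate = 0.3797


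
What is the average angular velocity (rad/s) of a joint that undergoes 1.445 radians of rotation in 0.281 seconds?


omega = delta_theta / delta_t
omega = 1.445 / 0.281
omega = 5.1423


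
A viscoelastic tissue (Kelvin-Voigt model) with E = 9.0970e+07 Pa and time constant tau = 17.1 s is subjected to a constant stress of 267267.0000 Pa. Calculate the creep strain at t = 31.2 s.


epsilon(t) = (sigma/E) * (1 - exp(-t/tau))
sigma/E = 267267.0000 / 9.0970e+07 = 0.0029
exp(-t/tau) = exp(-31.2 / 17.1) = 0.1613
epsilon = 0.0029 * (1 - 0.1613)
epsilon = 0.0025


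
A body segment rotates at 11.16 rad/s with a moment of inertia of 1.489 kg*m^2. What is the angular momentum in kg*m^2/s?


L = I * omega
L = 1.489 * 11.16
L = 16.6172


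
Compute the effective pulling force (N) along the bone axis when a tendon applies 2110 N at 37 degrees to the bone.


F_eff = F_tendon * cos(theta)
theta = 37 deg = 0.6458 rad
cos(theta) = 0.7986
F_eff = 2110 * 0.7986
F_eff = 1685.1209


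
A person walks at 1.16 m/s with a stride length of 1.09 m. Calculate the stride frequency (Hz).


f = v / stride_length
f = 1.16 / 1.09
f = 1.0642


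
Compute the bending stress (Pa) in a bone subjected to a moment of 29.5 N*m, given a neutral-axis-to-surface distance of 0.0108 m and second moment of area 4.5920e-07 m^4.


sigma = M * c / I
sigma = 29.5 * 0.0108 / 4.5920e-07
M * c = 0.3186
sigma = 693815.3310


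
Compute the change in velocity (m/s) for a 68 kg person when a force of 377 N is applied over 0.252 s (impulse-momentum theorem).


J = F * dt = 377 * 0.252 = 95.0040 N*s
delta_v = J / m
delta_v = 95.0040 / 68
delta_v = 1.3971


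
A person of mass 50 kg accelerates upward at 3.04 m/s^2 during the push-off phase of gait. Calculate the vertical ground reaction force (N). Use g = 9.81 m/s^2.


GRF = m * (g + a)
GRF = 50 * (9.81 + 3.04)
GRF = 50 * 12.8500
GRF = 642.5000


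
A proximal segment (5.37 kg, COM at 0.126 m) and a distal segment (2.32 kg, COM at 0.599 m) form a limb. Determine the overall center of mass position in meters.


COM = (m1*x1 + m2*x2) / (m1 + m2)
COM = (5.37*0.126 + 2.32*0.599) / (5.37 + 2.32)
Numerator = 2.0663
Denominator = 7.6900
COM = 0.2687


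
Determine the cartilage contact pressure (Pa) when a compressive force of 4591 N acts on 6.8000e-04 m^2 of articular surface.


P = F / A
P = 4591 / 6.8000e-04
P = 6.7515e+06


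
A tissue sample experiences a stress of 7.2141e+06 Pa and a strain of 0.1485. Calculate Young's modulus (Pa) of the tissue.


E = stress / strain
E = 7.2141e+06 / 0.1485
E = 4.8580e+07


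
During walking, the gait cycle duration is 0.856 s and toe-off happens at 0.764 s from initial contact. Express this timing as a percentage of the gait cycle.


pct = (event_time / cycle_time) * 100
pct = (0.764 / 0.856) * 100
ratio = 0.8925
pct = 89.2523


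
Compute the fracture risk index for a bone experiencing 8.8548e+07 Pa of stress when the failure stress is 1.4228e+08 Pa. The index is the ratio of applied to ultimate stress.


FRI = applied / ultimate
FRI = 8.8548e+07 / 1.4228e+08
FRI = 0.6224


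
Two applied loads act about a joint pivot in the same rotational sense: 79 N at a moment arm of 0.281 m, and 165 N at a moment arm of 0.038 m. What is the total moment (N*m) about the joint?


M = F1 * d1 + F2 * d2
M = 79 * 0.281 + 165 * 0.038
M = 22.1990 + 6.2700
M = 28.4690


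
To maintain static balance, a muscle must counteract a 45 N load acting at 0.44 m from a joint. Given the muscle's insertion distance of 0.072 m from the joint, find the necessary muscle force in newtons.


F_muscle = W * d_load / d_muscle
F_muscle = 45 * 0.44 / 0.072
Numerator = 19.8000
F_muscle = 275.0000


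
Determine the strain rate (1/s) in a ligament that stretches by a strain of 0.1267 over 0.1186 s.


strain_rate = delta_strain / delta_t
strain_rate = 0.1267 / 0.1186
strain_rate = 1.0683


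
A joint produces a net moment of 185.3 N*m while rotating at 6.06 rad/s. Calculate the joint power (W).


P = M * omega
P = 185.3 * 6.06
P = 1122.9180


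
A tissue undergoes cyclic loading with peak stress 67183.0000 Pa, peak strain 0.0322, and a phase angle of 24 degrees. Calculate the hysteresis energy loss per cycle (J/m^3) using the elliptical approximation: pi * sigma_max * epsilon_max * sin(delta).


E_loss = pi * sigma_max * epsilon_max * sin(delta)
delta = 24 deg = 0.4189 rad
sin(delta) = 0.4067
E_loss = pi * 67183.0000 * 0.0322 * 0.4067
E_loss = 2764.2571


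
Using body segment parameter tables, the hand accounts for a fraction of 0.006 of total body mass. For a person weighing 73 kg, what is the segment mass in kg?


m_segment = body_mass * fraction
m_segment = 73 * 0.006
m_segment = 0.4380


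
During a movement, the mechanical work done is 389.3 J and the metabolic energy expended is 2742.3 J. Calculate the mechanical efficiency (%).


eta = (W_mech / E_meta) * 100
eta = (389.3 / 2742.3) * 100
ratio = 0.1420
eta = 14.1961


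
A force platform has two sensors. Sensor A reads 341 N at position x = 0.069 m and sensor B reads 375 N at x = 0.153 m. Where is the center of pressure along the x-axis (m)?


COP_x = (F1*x1 + F2*x2) / (F1 + F2)
COP_x = (341*0.069 + 375*0.153) / (341 + 375)
Numerator = 80.9040
Denominator = 716
COP_x = 0.1130


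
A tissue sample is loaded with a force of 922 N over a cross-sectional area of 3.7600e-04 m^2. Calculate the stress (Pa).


stress = F / A
stress = 922 / 3.7600e-04
stress = 2.4521e+06


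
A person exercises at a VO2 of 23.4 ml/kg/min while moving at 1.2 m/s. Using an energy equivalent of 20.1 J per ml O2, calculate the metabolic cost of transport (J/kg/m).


Power per kg = VO2 * 20.1 / 60
Power per kg = 23.4 * 20.1 / 60 = 7.8390 W/kg
Cost = power_per_kg / speed
Cost = 7.8390 / 1.2
Cost = 6.5325


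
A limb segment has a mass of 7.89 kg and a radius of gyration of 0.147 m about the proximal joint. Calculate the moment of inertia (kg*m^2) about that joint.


I = m * k^2
I = 7.89 * 0.147^2
k^2 = 0.0216
I = 0.1705


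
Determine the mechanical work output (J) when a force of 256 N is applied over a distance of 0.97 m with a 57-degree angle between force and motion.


W = F * d * cos(theta)
theta = 57 deg = 0.9948 rad
cos(theta) = 0.5446
W = 256 * 0.97 * 0.5446
W = 135.2448


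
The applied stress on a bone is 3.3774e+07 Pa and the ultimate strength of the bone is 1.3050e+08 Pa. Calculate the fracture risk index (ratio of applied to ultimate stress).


FRI = applied / ultimate
FRI = 3.3774e+07 / 1.3050e+08
FRI = 0.2588


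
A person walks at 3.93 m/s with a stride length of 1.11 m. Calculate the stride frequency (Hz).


f = v / stride_length
f = 3.93 / 1.11
f = 3.5405


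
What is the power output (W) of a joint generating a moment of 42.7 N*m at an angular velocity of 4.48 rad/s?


P = M * omega
P = 42.7 * 4.48
P = 191.2960


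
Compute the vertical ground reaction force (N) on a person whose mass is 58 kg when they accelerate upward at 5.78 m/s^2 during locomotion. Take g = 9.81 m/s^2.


GRF = m * (g + a)
GRF = 58 * (9.81 + 5.78)
GRF = 58 * 15.5900
GRF = 904.2200


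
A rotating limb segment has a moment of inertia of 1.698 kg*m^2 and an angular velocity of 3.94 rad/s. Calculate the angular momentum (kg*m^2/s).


L = I * omega
L = 1.698 * 3.94
L = 6.6901


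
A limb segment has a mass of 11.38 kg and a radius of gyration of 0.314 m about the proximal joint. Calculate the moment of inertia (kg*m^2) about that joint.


I = m * k^2
I = 11.38 * 0.314^2
k^2 = 0.0986
I = 1.1220


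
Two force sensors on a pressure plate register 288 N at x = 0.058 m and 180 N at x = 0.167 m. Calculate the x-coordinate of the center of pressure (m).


COP_x = (F1*x1 + F2*x2) / (F1 + F2)
COP_x = (288*0.058 + 180*0.167) / (288 + 180)
Numerator = 46.7640
Denominator = 468
COP_x = 0.0999


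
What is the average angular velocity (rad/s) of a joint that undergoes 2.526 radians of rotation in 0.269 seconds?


omega = delta_theta / delta_t
omega = 2.526 / 0.269
omega = 9.3903


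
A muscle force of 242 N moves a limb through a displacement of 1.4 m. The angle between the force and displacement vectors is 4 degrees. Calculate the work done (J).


W = F * d * cos(theta)
theta = 4 deg = 0.0698 rad
cos(theta) = 0.9976
W = 242 * 1.4 * 0.9976
W = 337.9747


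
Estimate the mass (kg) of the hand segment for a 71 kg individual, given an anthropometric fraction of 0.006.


m_segment = body_mass * fraction
m_segment = 71 * 0.006
m_segment = 0.4260


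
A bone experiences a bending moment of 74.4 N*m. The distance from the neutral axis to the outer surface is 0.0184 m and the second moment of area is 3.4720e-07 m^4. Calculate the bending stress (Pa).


sigma = M * c / I
sigma = 74.4 * 0.0184 / 3.4720e-07
M * c = 1.3690
sigma = 3.9429e+06


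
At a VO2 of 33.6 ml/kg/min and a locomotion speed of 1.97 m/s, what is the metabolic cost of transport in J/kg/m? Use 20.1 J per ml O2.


Power per kg = VO2 * 20.1 / 60
Power per kg = 33.6 * 20.1 / 60 = 11.2560 W/kg
Cost = power_per_kg / speed
Cost = 11.2560 / 1.97
Cost = 5.7137


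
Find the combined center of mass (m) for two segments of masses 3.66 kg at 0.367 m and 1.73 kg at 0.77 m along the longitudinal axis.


COM = (m1*x1 + m2*x2) / (m1 + m2)
COM = (3.66*0.367 + 1.73*0.77) / (3.66 + 1.73)
Numerator = 2.6753
Denominator = 5.3900
COM = 0.4963


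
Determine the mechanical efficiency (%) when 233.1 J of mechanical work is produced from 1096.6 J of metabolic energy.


eta = (W_mech / E_meta) * 100
eta = (233.1 / 1096.6) * 100
ratio = 0.2126
eta = 21.2566


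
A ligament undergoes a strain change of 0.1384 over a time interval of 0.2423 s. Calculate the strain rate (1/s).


strain_rate = delta_strain / delta_t
strain_rate = 0.1384 / 0.2423
strain_rate = 0.5712


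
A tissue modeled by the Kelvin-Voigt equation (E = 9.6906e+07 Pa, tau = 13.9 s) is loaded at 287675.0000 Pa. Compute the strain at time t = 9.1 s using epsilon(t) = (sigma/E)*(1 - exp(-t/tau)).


epsilon(t) = (sigma/E) * (1 - exp(-t/tau))
sigma/E = 287675.0000 / 9.6906e+07 = 0.0030
exp(-t/tau) = exp(-9.1 / 13.9) = 0.5196
epsilon = 0.0030 * (1 - 0.5196)
epsilon = 0.0014


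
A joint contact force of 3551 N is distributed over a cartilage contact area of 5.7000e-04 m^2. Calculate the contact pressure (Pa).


P = F / A
P = 3551 / 5.7000e-04
P = 6.2298e+06


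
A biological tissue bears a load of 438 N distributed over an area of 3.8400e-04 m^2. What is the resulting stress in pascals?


stress = F / A
stress = 438 / 3.8400e-04
stress = 1.1406e+06


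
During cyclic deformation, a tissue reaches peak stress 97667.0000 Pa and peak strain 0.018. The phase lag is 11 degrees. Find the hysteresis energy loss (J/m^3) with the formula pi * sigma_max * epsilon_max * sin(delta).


E_loss = pi * sigma_max * epsilon_max * sin(delta)
delta = 11 deg = 0.1920 rad
sin(delta) = 0.1908
E_loss = pi * 97667.0000 * 0.018 * 0.1908
E_loss = 1053.8264


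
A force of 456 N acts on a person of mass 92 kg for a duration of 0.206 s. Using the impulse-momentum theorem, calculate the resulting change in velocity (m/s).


J = F * dt = 456 * 0.206 = 93.9360 N*s
delta_v = J / m
delta_v = 93.9360 / 92
delta_v = 1.0210


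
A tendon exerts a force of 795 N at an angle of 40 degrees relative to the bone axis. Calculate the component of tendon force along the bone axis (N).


F_eff = F_tendon * cos(theta)
theta = 40 deg = 0.6981 rad
cos(theta) = 0.7660
F_eff = 795 * 0.7660
F_eff = 609.0053


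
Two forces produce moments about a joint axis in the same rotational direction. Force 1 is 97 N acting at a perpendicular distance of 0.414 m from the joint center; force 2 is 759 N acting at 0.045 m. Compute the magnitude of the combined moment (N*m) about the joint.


M = F1 * d1 + F2 * d2
M = 97 * 0.414 + 759 * 0.045
M = 40.1580 + 34.1550
M = 74.3130


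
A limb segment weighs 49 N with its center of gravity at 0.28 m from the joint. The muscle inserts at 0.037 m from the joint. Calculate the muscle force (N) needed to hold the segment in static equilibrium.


F_muscle = W * d_load / d_muscle
F_muscle = 49 * 0.28 / 0.037
Numerator = 13.7200
F_muscle = 370.8108


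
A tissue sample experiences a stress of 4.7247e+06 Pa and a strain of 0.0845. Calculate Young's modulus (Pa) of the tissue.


E = stress / strain
E = 4.7247e+06 / 0.0845
E = 5.5914e+07


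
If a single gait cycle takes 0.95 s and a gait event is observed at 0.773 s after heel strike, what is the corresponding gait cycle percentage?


pct = (event_time / cycle_time) * 100
pct = (0.773 / 0.95) * 100
ratio = 0.8137
pct = 81.3684


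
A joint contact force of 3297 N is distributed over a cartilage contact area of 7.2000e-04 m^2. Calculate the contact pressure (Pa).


P = F / A
P = 3297 / 7.2000e-04
P = 4.5792e+06


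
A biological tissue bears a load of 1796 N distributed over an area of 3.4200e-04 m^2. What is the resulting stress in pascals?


stress = F / A
stress = 1796 / 3.4200e-04
stress = 5.2515e+06


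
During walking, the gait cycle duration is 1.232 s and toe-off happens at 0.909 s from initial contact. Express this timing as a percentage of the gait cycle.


pct = (event_time / cycle_time) * 100
pct = (0.909 / 1.232) * 100
ratio = 0.7378
pct = 73.7825


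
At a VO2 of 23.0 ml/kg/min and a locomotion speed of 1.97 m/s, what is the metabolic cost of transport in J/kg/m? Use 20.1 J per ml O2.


Power per kg = VO2 * 20.1 / 60
Power per kg = 23.0 * 20.1 / 60 = 7.7050 W/kg
Cost = power_per_kg / speed
Cost = 7.7050 / 1.97
Cost = 3.9112


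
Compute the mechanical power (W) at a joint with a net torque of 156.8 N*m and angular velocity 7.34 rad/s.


P = M * omega
P = 156.8 * 7.34
P = 1150.9120


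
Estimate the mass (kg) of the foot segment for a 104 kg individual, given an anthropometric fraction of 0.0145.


m_segment = body_mass * fraction
m_segment = 104 * 0.0145
m_segment = 1.5080


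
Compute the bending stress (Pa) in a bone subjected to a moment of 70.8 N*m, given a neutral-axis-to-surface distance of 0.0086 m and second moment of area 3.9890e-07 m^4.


sigma = M * c / I
sigma = 70.8 * 0.0086 / 3.9890e-07
M * c = 0.6089
sigma = 1.5264e+06


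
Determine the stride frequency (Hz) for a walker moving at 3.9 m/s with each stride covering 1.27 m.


f = v / stride_length
f = 3.9 / 1.27
f = 3.0709


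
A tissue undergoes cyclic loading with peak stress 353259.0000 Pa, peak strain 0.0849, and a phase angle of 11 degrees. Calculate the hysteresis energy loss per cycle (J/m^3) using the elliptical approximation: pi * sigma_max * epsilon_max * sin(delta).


E_loss = pi * sigma_max * epsilon_max * sin(delta)
delta = 11 deg = 0.1920 rad
sin(delta) = 0.1908
E_loss = pi * 353259.0000 * 0.0849 * 0.1908
E_loss = 17978.3422


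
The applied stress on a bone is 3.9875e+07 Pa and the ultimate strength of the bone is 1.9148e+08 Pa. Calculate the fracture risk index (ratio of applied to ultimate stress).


FRI = applied / ultimate
FRI = 3.9875e+07 / 1.9148e+08
FRI = 0.2082


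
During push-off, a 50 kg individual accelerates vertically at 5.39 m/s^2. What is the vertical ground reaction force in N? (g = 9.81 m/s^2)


GRF = m * (g + a)
GRF = 50 * (9.81 + 5.39)
GRF = 50 * 15.2000
GRF = 760.0000


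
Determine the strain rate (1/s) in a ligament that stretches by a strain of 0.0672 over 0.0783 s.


strain_rate = delta_strain / delta_t
strain_rate = 0.0672 / 0.0783
strain_rate = 0.8582


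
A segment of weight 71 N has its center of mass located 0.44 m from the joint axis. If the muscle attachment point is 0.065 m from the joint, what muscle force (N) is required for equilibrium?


F_muscle = W * d_load / d_muscle
F_muscle = 71 * 0.44 / 0.065
Numerator = 31.2400
F_muscle = 480.6154


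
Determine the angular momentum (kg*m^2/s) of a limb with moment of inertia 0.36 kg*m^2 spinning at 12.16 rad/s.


L = I * omega
L = 0.36 * 12.16
L = 4.3776


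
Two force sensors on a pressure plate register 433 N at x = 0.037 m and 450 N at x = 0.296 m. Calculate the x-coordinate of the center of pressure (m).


COP_x = (F1*x1 + F2*x2) / (F1 + F2)
COP_x = (433*0.037 + 450*0.296) / (433 + 450)
Numerator = 149.2210
Denominator = 883
COP_x = 0.1690


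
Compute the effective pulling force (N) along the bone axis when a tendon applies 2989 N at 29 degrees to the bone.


F_eff = F_tendon * cos(theta)
theta = 29 deg = 0.5061 rad
cos(theta) = 0.8746
F_eff = 2989 * 0.8746
F_eff = 2614.2383
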